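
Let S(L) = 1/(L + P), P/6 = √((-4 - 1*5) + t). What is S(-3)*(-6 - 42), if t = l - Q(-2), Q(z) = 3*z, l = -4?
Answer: 16/29 + 32*I*√7/29 ≈ 0.55172 + 2.9194*I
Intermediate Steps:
t = 2 (t = -4 - 3*(-2) = -4 - 1*(-6) = -4 + 6 = 2)
P = 6*I*√7 (P = 6*√((-4 - 1*5) + 2) = 6*√((-4 - 5) + 2) = 6*√(-9 + 2) = 6*√(-7) = 6*(I*√7) = 6*I*√7 ≈ 15.875*I)
S(L) = 1/(L + 6*I*√7)
S(-3)*(-6 - 42) = (-6 - 42)/(-3 + 6*I*√7) = -48/(-3 + 6*I*√7)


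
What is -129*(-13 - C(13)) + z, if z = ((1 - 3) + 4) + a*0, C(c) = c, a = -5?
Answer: 3356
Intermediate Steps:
z = 2 (z = ((1 - 3) + 4) - 5*0 = (-2 + 4) + 0 = 2 + 0 = 2)
-129*(-13 - C(13)) + z = -129*(-13 - 1*13) + 2 = -129*(-13 - 13) + 2 = -129*(-26) + 2 = 3354 + 2 = 3356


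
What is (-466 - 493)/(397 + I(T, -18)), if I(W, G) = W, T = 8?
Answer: -959/405 ≈ -2.3679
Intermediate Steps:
(-466 - 493)/(397 + I(T, -18)) = (-466 - 493)/(397 + 8) = -959/405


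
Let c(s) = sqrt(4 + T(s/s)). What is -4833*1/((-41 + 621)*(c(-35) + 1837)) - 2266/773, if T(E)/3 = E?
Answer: -1480660736731/504317042360 + 1611*sqrt(7)/652415320 ≈ -2.9360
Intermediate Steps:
T(E) = 3*E
c(s) = sqrt(7) (c(s) = sqrt(4 + 3*(s/s)) = sqrt(4 + 3*1) = sqrt(4 + 3) = sqrt(7))
-4833*1/((-41 + 621)*(c(-35) + 1837)) - 2266/773 = -4833*1/((-41 + 621)*(sqrt(7) + 1837)) - 2266/773 = -4833*1/(580*(1837 + sqrt(7))) - 2266*1/773 = -4833/(1065460 + 580*sqrt(7)) - 2266/773 = -2266/773 - 4833/(1065460 + 580*sqrt(7))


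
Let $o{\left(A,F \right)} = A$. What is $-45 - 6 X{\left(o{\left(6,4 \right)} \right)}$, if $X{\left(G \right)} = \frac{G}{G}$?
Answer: $-51$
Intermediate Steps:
$X{\left(G \right)} = 1$
$-45 - 6 X{\left(o{\left(6,4 \right)} \right)} = -45 - 6 = -51$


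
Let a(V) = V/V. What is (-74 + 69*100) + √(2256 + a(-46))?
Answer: 6826 + √2257 ≈ 6873.5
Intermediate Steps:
a(V) = 1
(-74 + 69*100) + √(2256 + a(-46)) = (-74 + 69*100) + √(2256 + 1) = (-74 + 6900) + √2257 = 6826 + √2257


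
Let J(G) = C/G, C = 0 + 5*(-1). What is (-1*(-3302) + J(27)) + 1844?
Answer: 138937/27 ≈ 5145.8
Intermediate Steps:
C = -5 (C = 0 - 5 = -5)
J(G) = -5/G
(-1*(-3302) + J(27)) + 1844 = (-1*(-3302) - 5/27) + 1844 = (3302 - 5*1/27) + 1844 = (3302 - 5/27) + 1844 = 89149/27 + 1844 = 138937/27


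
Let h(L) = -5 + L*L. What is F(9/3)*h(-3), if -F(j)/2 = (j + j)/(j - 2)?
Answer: -48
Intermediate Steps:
h(L) = -5 + L**2
F(j) = -4*j/(-2 + j) (F(j) = -2*(j + j)/(j - 2) = -2*2*j/(-2 + j) = -4*j/(-2 + j))
F(9/3)*h(-3) = (-4*9/3/(-2 + 9/3))*(-5 + (-3)**2) = (-4*9*(1/3)/(-2 + 9*(1/3)))*(-5 + 9) = -4*3/(-2 + 3)*4 = -4*3/1*4 = -4*3*1*4 = -12*4 = -48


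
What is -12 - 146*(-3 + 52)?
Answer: -7166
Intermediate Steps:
-12 - 146*(-3 + 52) = -12 - 146*49 = -12 - 7154 = -7166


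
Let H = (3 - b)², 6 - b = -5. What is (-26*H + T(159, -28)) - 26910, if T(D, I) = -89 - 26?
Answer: -28689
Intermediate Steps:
b = 11 (b = 6 - 1*(-5) = 6 + 5 = 11)
H = 64 (H = (3 - 1*11)² = (3 - 11)² = (-8)² = 64)
T(D, I) = -115
(-26*H + T(159, -28)) - 26910 = (-26*64 - 115) - 26910 = (-1664 - 115) - 26910 = -1779 - 26910 = -28689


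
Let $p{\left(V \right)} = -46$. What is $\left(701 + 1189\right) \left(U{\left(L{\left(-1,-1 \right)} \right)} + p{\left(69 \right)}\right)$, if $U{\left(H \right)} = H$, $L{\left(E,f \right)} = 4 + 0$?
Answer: $-79380$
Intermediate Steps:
$L{\left(E,f \right)} = 4$
$\left(701 + 1189\right) \left(U{\left(L{\left(-1,-1 \right)} \right)} + p{\left(69 \right)}\right) = \left(701 + 1189\right) \left(4 - 46\right) = 1890 \left(-42\right) = -79380$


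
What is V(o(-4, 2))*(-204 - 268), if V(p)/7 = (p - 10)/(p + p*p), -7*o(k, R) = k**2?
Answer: 124313/9 ≈ 13813.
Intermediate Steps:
o(k, R) = -k**2/7
V(p) = 7*(-10 + p)/(p + p**2) (V(p) = 7*((p - 10)/(p + p*p)) = 7*((-10 + p)/(p + p**2)) = 7*(-10 + p)/(p + p**2))
V(o(-4, 2))*(-204 - 268) = (7*(-10 - 1/7*(-4)**2)/(((-1/7*(-4)**2))*(1 - 1/7*(-4)**2)))*(-204 - 268) = (7*(-10 - 1/7*16)/(((-1/7*16))*(1 - 1/7*16)))*(-472) = (7*(-10 - 16/7)/((-16/7)*(1 - 16/7)))*(-472) = (7*(-7/16)*(-86/7)/(-9/7))*(-472) = (7*(-7/16)*(-7/9)*(-86/7))*(-472) = -2107/72*(-472) = 124313/9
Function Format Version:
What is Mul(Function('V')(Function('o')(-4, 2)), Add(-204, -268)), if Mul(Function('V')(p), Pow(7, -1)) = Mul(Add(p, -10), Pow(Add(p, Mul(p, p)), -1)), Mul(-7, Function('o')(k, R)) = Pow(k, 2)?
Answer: Rational(124313, 9) ≈ 13813.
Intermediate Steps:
Function('o')(k, R) = Mul(Rational(-1, 7), Pow(k, 2))
Function('V')(p) = Mul(7, Pow(Add(p, Pow(p, 2)), -1), Add(-10, p)) (Function('V')(p) = Mul(7, Mul(Add(p, -10), Pow(Add(p, Mul(p, p)), -1))) = Mul(7, Mul(Add(-10, p), Pow(Add(p, Pow(p, 2)), -1))) = Mul(7, Mul(Pow(Add(p, Pow(p, 2)), -1), Add(-10, p))) = Mul(7, Pow(Add(p, Pow(p, 2)), -1), Add(-10, p)))
Mul(Function('V')(Function('o')(-4, 2)), Add(-204, -268)) = Mul(Mul(7, Pow(Mul(Rational(-1, 7), Pow(-4, 2)), -1), Pow(Add(1, Mul(Rational(-1, 7), Pow(-4, 2))), -1), Add(-10, Mul(Rational(-1, 7), Pow(-4, 2)))), Add(-204, -268)) = Mul(Mul(7, Pow(Mul(Rational(-1, 7), 16), -1), Pow(Add(1, Mul(Rational(-1, 7), 16)), -1), Add(-10, Mul(Rational(-1, 7), 16))), -472) = Mul(Mul(7, Pow(Rational(-16, 7), -1), Pow(Add(1, Rational(-16, 7)), -1), Add(-10, Rational(-16, 7))), -472) = Mul(Mul(7, Rational(-7, 16), Pow(Rational(-9, 7), -1), Rational(-86, 7)), -472) = Mul(Mul(7, Rational(-7, 16), Rational(-7, 9), Rational(-86, 7)), -472) = Mul(Rational(-2107, 72), -472) = Rational(124313, 9)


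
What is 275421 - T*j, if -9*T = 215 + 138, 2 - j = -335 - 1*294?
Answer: 2701532/9 ≈ 3.0017e+5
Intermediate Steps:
j = 631 (j = 2 - (-335 - 1*294) = 2 - (-335 - 294) = 2 - 1*(-629) = 2 + 629 = 631)
T = -353/9 (T = -(215 + 138)/9 = -⅑*353 = -353/9 ≈ -39.222)
275421 - T*j = 275421 - (-353)*631/9 = 275421 - 1*(-222743/9) = 275421 + 222743/9 = 2701532/9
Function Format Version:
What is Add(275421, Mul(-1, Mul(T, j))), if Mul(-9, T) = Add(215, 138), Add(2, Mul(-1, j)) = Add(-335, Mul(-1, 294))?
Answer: Rational(2701532, 9) ≈ 3.0017e+5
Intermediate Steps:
j = 631 (j = Add(2, Mul(-1, Add(-335, Mul(-1, 294)))) = Add(2, Mul(-1, Add(-335, -294))) = Add(2, Mul(-1, -629)) = Add(2, 629) = 631)
T = Rational(-353, 9) (T = Mul(Rational(-1, 9), Add(215, 138)) = Mul(Rational(-1, 9), 353) = Rational(-353, 9) ≈ -39.222)
Add(275421, Mul(-1, Mul(T, j))) = Add(275421, Mul(-1, Mul(Rational(-353, 9), 631))) = Add(275421, Mul(-1, Rational(-222743, 9))) = Add(275421, Rational(222743, 9)) = Rational(2701532, 9)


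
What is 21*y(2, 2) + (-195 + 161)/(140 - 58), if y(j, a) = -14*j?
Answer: -24125/41 ≈ -588.42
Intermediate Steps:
21*y(2, 2) + (-195 + 161)/(140 - 58) = 21*(-14*2) + (-195 + 161)/(140 - 58) = 21*(-28) - 34/82 = -588 - 34*1/82 = -588 - 17/41 = -24125/41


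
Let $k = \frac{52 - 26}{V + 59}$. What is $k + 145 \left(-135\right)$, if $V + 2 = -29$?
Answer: $- \frac{274037}{14} \approx -19574.0$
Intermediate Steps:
$V = -31$ ($V = -2 - 29 = -31$)
$k = \frac{13}{14}$ ($k = \frac{52 - 26}{-31 + 59} = \frac{26}{28} = 26 \cdot \frac{1}{28} = \frac{13}{14} \approx 0.92857$)
$k + 145 \left(-135\right) = \frac{13}{14} + 145 \left(-135\right) = \frac{13}{14} - 19575 = - \frac{274037}{14}$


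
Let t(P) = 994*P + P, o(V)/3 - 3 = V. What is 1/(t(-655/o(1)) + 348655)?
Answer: 12/3532135 ≈ 3.3974e-6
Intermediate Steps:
o(V) = 9 + 3*V
t(P) = 995*P
1/(t(-655/o(1)) + 348655) = 1/(995*(-655/(9 + 3*1)) + 348655) = 1/(995*(-655/(9 + 3)) + 348655) = 1/(995*(-655/12) + 348655) = 1/(-651725/12 + 348655) = 1/(3532135/12) = 12/3532135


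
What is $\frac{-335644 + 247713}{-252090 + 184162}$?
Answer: $\frac{87931}{67928} \approx 1.2945$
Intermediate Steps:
$\frac{-335644 + 247713}{-252090 + 184162} = - \frac{87931}{-67928} = \left(-87931\right) \left(- \frac{1}{67928}\right) = \frac{87931}{67928}$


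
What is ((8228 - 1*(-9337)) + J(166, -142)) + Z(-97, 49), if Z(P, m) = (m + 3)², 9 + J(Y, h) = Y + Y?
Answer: 20592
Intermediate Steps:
J(Y, h) = -9 + 2*Y (J(Y, h) = -9 + (Y + Y) = -9 + 2*Y)
Z(P, m) = (3 + m)²
((8228 - 1*(-9337)) + J(166, -142)) + Z(-97, 49) = ((8228 - 1*(-9337)) + (-9 + 2*166)) + (3 + 49)² = ((8228 + 9337) + (-9 + 332)) + 52² = (17565 + 323) + 2704 = 17888 + 2704 = 20592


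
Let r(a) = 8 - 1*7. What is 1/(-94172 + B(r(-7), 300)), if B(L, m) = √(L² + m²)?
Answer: -94172/8868275583 - √90001/8868275583 ≈ -1.0653e-5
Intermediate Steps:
r(a) = 1 (r(a) = 8 - 7 = 1)
1/(-94172 + B(r(-7), 300)) = 1/(-94172 + √(1² + 300²)) = 1/(-94172 + √(1 + 90000)) = 1/(-94172 + √90001)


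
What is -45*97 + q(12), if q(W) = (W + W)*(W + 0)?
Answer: -4077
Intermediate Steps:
q(W) = 2*W**2 (q(W) = (2*W)*W = 2*W**2)
-45*97 + q(12) = -45*97 + 2*12**2 = -4365 + 2*144 = -4365 + 288 = -4077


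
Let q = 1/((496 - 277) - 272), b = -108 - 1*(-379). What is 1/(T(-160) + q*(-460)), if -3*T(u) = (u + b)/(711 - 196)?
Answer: 27295/234939 ≈ 0.11618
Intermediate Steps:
b = 271 (b = -108 + 379 = 271)
T(u) = -271/1545 - u/1545 (T(u) = -(u + 271)/(3*(711 - 196)) = -(271 + u)/(3*515) = -(271 + u)/1545 = -(271/515 + u/515)/3 = -271/1545 - u/1545)
q = -1/53 (q = 1/(219 - 272) = 1/(-53) = -1/53 ≈ -0.018868)
1/(T(-160) + q*(-460)) = 1/((-271/1545 - 1/1545*(-160)) - 1/53*(-460)) = 1/((-271/1545 + 32/309) + 460/53) = 1/(-37/515 + 460/53) = 1/(234939/27295) = 27295/234939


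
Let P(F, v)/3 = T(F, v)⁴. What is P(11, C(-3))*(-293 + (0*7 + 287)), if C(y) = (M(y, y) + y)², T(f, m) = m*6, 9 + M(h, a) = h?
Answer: -59787112500000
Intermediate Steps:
M(h, a) = -9 + h
T(f, m) = 6*m
C(y) = (-9 + 2*y)² (C(y) = ((-9 + y) + y)² = (-9 + 2*y)²)
P(F, v) = 3888*v⁴ (P(F, v) = 3*(6*v)⁴ = 3*(1296*v⁴) = 3888*v⁴)
P(11, C(-3))*(-293 + (0*7 + 287)) = (3888*((-9 + 2*(-3))²)⁴)*(-293 + (0*7 + 287)) = (3888*((-9 - 6)²)⁴)*(-293 + (0 + 287)) = (3888*((-15)²)⁴)*(-293 + 287) = (3888*225⁴)*(-6) = (3888*2562890625)*(-6) = 9964518750000*(-6) = -59787112500000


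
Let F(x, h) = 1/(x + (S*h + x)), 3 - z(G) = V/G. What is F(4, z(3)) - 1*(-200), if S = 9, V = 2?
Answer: 5801/29 ≈ 200.03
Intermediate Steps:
z(G) = 3 - 2/G
F(x, h) = 1/(2*x + 9*h) (F(x, h) = 1/(x + (9*h + x)) = 1/(x + (x + 9*h)) = 1/(2*x + 9*h))
F(4, z(3)) - 1*(-200) = 1/(2*4 + 9*(3 - 2/3)) - 1*(-200) = 1/(8 + 9*(3 - 2*⅓)) + 200 = 1/(8 + 9*(3 - ⅔)) + 200 = 1/(8 + 9*(7/3)) + 200 = 1/(8 + 21) + 200 = 1/29 + 200 = 5801/29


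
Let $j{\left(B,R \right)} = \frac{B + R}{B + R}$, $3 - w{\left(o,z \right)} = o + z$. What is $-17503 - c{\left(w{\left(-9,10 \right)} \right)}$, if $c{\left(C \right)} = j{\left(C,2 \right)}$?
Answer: $-17504$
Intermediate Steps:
$w{\left(o,z \right)} = 3 - o - z$ ($w{\left(o,z \right)} = 3 - \left(o + z\right) = 3 - o - z$)
$j{\left(B,R \right)} = 1$
$c{\left(C \right)} = 1$
$-17503 - c{\left(w{\left(-9,10 \right)} \right)} = -17503 - 1 = -17504$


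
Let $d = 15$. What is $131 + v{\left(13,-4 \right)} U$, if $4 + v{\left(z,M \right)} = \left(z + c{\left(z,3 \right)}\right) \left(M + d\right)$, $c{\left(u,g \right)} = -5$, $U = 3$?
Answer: $383$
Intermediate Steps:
$v{\left(z,M \right)} = -4 + \left(-5 + z\right) \left(15 + M\right)$ ($v{\left(z,M \right)} = -4 + \left(z - 5\right) \left(M + 15\right) = -4 + \left(-5 + z\right) \left(15 + M\right)$)
$131 + v{\left(13,-4 \right)} U = 131 + \left(-79 - -20 + 15 \cdot 13 - 52\right) 3 = 131 + \left(-79 + 20 + 195 - 52\right) 3 = 131 + 84 \cdot 3 = 131 + 252 = 383$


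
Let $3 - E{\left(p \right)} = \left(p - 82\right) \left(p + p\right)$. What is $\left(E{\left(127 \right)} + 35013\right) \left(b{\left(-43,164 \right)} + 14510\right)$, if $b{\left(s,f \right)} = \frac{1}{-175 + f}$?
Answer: $\frac{3764537874}{11} \approx 3.4223 \cdot 10^{8}$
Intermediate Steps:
$E{\left(p \right)} = 3 - 2 p \left(-82 + p\right)$ ($E{\left(p \right)} = 3 - \left(p - 82\right) \left(p + p\right) = 3 - \left(-82 + p\right) 2 p = 3 - 2 p \left(-82 + p\right)$)
$\left(E{\left(127 \right)} + 35013\right) \left(b{\left(-43,164 \right)} + 14510\right) = \left(\left(3 - 2 \cdot 127^{2} + 164 \cdot 127\right) + 35013\right) \left(\frac{1}{-175 + 164} + 14510\right) = \left(\left(3 - 32258 + 20828\right) + 35013\right) \left(\frac{1}{-11} + 14510\right) = \left(\left(3 - 32258 + 20828\right) + 35013\right) \left(- \frac{1}{11} + 14510\right) = \left(-11427 + 35013\right) \frac{159609}{11} = 23586 \cdot \frac{159609}{11} = \frac{3764537874}{11}$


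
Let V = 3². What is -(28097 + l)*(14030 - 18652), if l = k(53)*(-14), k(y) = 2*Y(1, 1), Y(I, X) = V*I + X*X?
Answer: 128570174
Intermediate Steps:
V = 9
Y(I, X) = X² + 9*I (Y(I, X) = 9*I + X*X = 9*I + X² = X² + 9*I)
k(y) = 20 (k(y) = 2*(1² + 9*1) = 2*(1 + 9) = 2*10 = 20)
l = -280 (l = 20*(-14) = -280)
-(28097 + l)*(14030 - 18652) = -(28097 - 280)*(14030 - 18652) = -27817*(-4622) = -1*(-128570174) = 128570174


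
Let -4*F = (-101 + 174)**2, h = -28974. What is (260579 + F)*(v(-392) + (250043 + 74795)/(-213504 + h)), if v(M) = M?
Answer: -49451947013609/484956 ≈ -1.0197e+8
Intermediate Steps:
F = -5329/4 (F = -(-101 + 174)**2/4 = -1/4*73**2 = -1/4*5329 = -5329/4 ≈ -1332.3)
(260579 + F)*(v(-392) + (250043 + 74795)/(-213504 + h)) = (260579 - 5329/4)*(-392 + (250043 + 74795)/(-213504 - 28974)) = 1036987*(-392 + 324838/(-242478))/4 = 1036987*(-392 + 324838*(-1/242478))/4 = 1036987*(-392 - 162419/121239)/4 = (1036987/4)*(-47688107/121239) = -49451947013609/484956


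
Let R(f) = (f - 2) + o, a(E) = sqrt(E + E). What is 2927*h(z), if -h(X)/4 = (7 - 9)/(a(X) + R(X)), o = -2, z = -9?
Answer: -304408/187 - 70248*I*sqrt(2)/187 ≈ -1627.8 - 531.26*I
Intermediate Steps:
a(E) = sqrt(2)*sqrt(E) (a(E) = sqrt(2*E) = sqrt(2)*sqrt(E))
R(f) = -4 + f (R(f) = (f - 2) - 2 = (-2 + f) - 2 = -4 + f)
h(X) = 8/(-4 + X + sqrt(2)*sqrt(X)) (h(X) = -4*(7 - 9)/(sqrt(2)*sqrt(X) + (-4 + X)) = -(-8)/(-4 + X + sqrt(2)*sqrt(X)) = 8/(-4 + X + sqrt(2)*sqrt(X)))
2927*h(z) = 2927*(8/(-4 - 9 + sqrt(2)*sqrt(-9))) = 2927*(8/(-4 - 9 + sqrt(2)*(3*I))) = 2927*(8/(-4 - 9 + 3*I*sqrt(2))) = 2927*(8/(-13 + 3*I*sqrt(2))) = 23416/(-13 + 3*I*sqrt(2))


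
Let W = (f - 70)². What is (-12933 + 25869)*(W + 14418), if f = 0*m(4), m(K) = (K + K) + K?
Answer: 249897648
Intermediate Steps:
m(K) = 3*K (m(K) = 2*K + K = 3*K)
f = 0 (f = 0*(3*4) = 0*12 = 0)
W = 4900 (W = (0 - 70)² = (-70)² = 4900)
(-12933 + 25869)*(W + 14418) = (-12933 + 25869)*(4900 + 14418) = 12936*19318 = 249897648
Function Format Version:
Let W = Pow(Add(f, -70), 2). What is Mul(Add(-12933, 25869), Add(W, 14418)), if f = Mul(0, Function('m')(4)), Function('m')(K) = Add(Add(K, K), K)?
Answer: 249897648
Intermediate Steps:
Function('m')(K) = Mul(3, K) (Function('m')(K) = Add(Mul(2, K), K) = Mul(3, K))
f = 0 (f = Mul(0, Mul(3, 4)) = Mul(0, 12) = 0)
W = 4900 (W = Pow(Add(0, -70), 2) = Pow(-70, 2) = 4900)
Mul(Add(-12933, 25869), Add(W, 14418)) = Mul(Add(-12933, 25869), Add(4900, 14418)) = Mul(12936, 19318) = 249897648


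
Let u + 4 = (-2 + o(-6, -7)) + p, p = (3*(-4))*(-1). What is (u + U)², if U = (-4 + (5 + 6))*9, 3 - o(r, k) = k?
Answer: 6241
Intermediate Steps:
o(r, k) = 3 - k
U = 63 (U = (-4 + 11)*9 = 7*9 = 63)
p = 12 (p = -12*(-1) = 12)
u = 16 (u = -4 + ((-2 + (3 - 1*(-7))) + 12) = -4 + ((-2 + (3 + 7)) + 12) = -4 + ((-2 + 10) + 12) = -4 + (8 + 12) = -4 + 20 = 16)
(u + U)² = (16 + 63)² = 79² = 6241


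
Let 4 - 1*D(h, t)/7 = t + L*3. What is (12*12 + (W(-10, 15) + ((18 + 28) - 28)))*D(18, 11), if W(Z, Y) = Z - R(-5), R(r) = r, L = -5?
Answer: 8792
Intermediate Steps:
W(Z, Y) = 5 + Z (W(Z, Y) = Z - 1*(-5) = Z + 5 = 5 + Z)
D(h, t) = 133 - 7*t (D(h, t) = 28 - 7*(t - 5*3) = 28 - 7*(t - 15) = 28 - 7*(-15 + t) = 28 + (105 - 7*t) = 133 - 7*t)
(12*12 + (W(-10, 15) + ((18 + 28) - 28)))*D(18, 11) = (12*12 + ((5 - 10) + ((18 + 28) - 28)))*(133 - 7*11) = (144 + (-5 + (46 - 28)))*(133 - 77) = (144 + (-5 + 18))*56 = (144 + 13)*56 = 157*56 = 8792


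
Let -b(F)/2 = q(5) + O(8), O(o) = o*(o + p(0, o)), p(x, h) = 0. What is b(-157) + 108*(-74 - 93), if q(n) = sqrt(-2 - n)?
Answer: -18164 - 2*I*sqrt(7) ≈ -18164.0 - 5.2915*I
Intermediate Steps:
O(o) = o**2 (O(o) = o*(o + 0) = o*o = o**2)
b(F) = -128 - 2*I*sqrt(7) (b(F) = -2*(sqrt(-2 - 1*5) + 8**2) = -2*(sqrt(-2 - 5) + 64) = -2*(sqrt(-7) + 64) = -2*(I*sqrt(7) + 64) = -2*(64 + I*sqrt(7)) = -128 - 2*I*sqrt(7))
b(-157) + 108*(-74 - 93) = (-128 - 2*I*sqrt(7)) + 108*(-74 - 93) = (-128 - 2*I*sqrt(7)) + 108*(-167) = (-128 - 2*I*sqrt(7)) - 18036 = -18164 - 2*I*sqrt(7)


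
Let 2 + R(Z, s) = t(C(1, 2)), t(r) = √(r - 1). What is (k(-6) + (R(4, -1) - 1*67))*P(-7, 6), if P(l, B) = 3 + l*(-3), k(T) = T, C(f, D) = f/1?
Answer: -1800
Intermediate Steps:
C(f, D) = f (C(f, D) = f*1 = f)
t(r) = √(-1 + r)
R(Z, s) = -2 (R(Z, s) = -2 + √(-1 + 1) = -2 + √0 = -2 + 0 = -2)
P(l, B) = 3 - 3*l
(k(-6) + (R(4, -1) - 1*67))*P(-7, 6) = (-6 + (-2 - 1*67))*(3 - 3*(-7)) = (-6 + (-2 - 67))*(3 + 21) = (-6 - 69)*24 = -75*24 = -1800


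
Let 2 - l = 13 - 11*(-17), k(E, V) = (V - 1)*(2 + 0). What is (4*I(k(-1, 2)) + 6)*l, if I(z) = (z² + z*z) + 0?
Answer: -7524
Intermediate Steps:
k(E, V) = -2 + 2*V (k(E, V) = (-1 + V)*2 = -2 + 2*V)
l = -198 (l = 2 - (13 - 11*(-17)) = 2 - (13 + 187) = 2 - 1*200 = 2 - 200 = -198)
I(z) = 2*z² (I(z) = (z² + z²) + 0 = 2*z² + 0 = 2*z²)
(4*I(k(-1, 2)) + 6)*l = (4*(2*(-2 + 2*2)²) + 6)*(-198) = (4*(2*(-2 + 4)²) + 6)*(-198) = (4*(2*2²) + 6)*(-198) = (4*(2*4) + 6)*(-198) = (4*8 + 6)*(-198) = (32 + 6)*(-198) = 38*(-198) = -7524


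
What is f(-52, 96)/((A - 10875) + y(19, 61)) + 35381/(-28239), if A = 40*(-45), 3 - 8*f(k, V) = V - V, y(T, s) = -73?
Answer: -3608380621/2879926176 ≈ -1.2529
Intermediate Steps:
f(k, V) = 3/8 (f(k, V) = 3/8 - (V - V)/8 = 3/8 - 1/8*0 = 3/8 + 0 = 3/8)
A = -1800
f(-52, 96)/((A - 10875) + y(19, 61)) + 35381/(-28239) = 3/(8*((-1800 - 10875) - 73)) + 35381/(-28239) = 3/(8*(-12675 - 73)) + 35381*(-1/28239) = (3/8)/(-12748) - 35381/28239 = (3/8)*(-1/12748) - 35381/28239 = -3/101984 - 35381/28239 = -3608380621/2879926176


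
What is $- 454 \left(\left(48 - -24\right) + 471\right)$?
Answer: $-246522$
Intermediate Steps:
$- 454 \left(\left(48 - -24\right) + 471\right) = - 454 \left(\left(48 + 24\right) + 471\right) = - 454 \left(72 + 471\right) = \left(-454\right) 543 = -246522$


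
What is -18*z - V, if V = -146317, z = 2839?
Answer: 95215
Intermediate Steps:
-18*z - V = -18*2839 - 1*(-146317) = -51102 + 146317 = 95215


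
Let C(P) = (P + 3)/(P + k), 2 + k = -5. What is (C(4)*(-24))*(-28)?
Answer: -1568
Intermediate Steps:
k = -7 (k = -2 - 5 = -7)
C(P) = (3 + P)/(-7 + P) (C(P) = (P + 3)/(P - 7) = (3 + P)/(-7 + P))
(C(4)*(-24))*(-28) = (((3 + 4)/(-7 + 4))*(-24))*(-28) = ((7/(-3))*(-24))*(-28) = (-⅓*7*(-24))*(-28) = -7/3*(-24)*(-28) = 56*(-28) = -1568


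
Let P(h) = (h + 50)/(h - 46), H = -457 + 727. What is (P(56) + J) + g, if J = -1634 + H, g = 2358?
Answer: 5023/5 ≈ 1004.6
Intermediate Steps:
H = 270
P(h) = (50 + h)/(-46 + h)
J = -1364 (J = -1634 + 270 = -1364)
(P(56) + J) + g = ((50 + 56)/(-46 + 56) - 1364) + 2358 = (106/10 - 1364) + 2358 = ((⅒)*106 - 1364) + 2358 = (53/5 - 1364) + 2358 = -6767/5 + 2358 = 5023/5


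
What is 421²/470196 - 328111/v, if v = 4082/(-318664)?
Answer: 24581180434231873/959670036 ≈ 2.5614e+7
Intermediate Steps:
v = -2041/159332 (v = 4082*(-1/318664) = -2041/159332 ≈ -0.012810)
421²/470196 - 328111/v = 421²/470196 - 328111/(-2041/159332) = 177241*(1/470196) - 328111*(-159332/2041) = 177241/470196 + 52278581852/2041 = 24581180434231873/959670036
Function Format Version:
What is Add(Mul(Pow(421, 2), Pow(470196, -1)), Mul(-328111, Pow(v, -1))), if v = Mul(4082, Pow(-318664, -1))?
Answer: Rational(24581180434231873, 959670036) ≈ 2.5614e+7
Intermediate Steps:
v = Rational(-2041, 159332) (v = Mul(4082, Rational(-1, 318664)) = Rational(-2041, 159332) ≈ -0.012810)
Add(Mul(Pow(421, 2), Pow(470196, -1)), Mul(-328111, Pow(v, -1))) = Add(Mul(Pow(421, 2), Pow(470196, -1)), Mul(-328111, Pow(Rational(-2041, 159332), -1))) = Add(Mul(177241, Rational(1, 470196)), Mul(-328111, Rational(-159332, 2041))) = Add(Rational(177241, 470196), Rational(52278581852, 2041)) = Rational(24581180434231873, 959670036)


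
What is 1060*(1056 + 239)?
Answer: 1372700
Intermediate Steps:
1060*(1056 + 239) = 1060*1295 = 1372700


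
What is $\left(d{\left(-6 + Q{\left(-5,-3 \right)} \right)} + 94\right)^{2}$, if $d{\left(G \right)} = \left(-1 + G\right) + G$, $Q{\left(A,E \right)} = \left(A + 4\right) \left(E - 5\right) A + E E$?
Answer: $361$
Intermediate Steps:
$Q{\left(A,E \right)} = E^{2} + A \left(-5 + E\right) \left(4 + A\right)$ ($Q{\left(A,E \right)} = \left(4 + A\right) \left(-5 + E\right) A + E^{2} = \left(-5 + E\right) \left(4 + A\right) A + E^{2} = A \left(-5 + E\right) \left(4 + A\right) + E^{2} = E^{2} + A \left(-5 + E\right) \left(4 + A\right)$)
$d{\left(G \right)} = -1 + 2 G$
$\left(d{\left(-6 + Q{\left(-5,-3 \right)} \right)} + 94\right)^{2} = \left(\left(-1 + 2 \left(-6 - \left(-100 - 60 - 9 + 200\right)\right)\right) + 94\right)^{2} = \left(\left(-1 + 2 \left(-6 + \left(9 + 100 - 125 - 75 + 60\right)\right)\right) + 94\right)^{2} = \left(\left(-1 + 2 \left(-6 - 31\right)\right) + 94\right)^{2} = \left(\left(-1 + 2 \left(-37\right)\right) + 94\right)^{2} = \left(\left(-1 - 74\right) + 94\right)^{2} = \left(-75 + 94\right)^{2} = 19^{2} = 361$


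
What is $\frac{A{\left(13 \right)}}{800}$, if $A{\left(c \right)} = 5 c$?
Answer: $\frac{13}{160} \approx 0.08125$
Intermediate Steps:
$\frac{A{\left(13 \right)}}{800} = \frac{5 \cdot 13}{800} = 65 \cdot \frac{1}{800} = \frac{13}{160}$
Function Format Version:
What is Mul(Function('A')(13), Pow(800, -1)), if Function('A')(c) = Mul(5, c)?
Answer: Rational(13, 160) ≈ 0.081250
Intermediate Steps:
Mul(Function('A')(13), Pow(800, -1)) = Mul(Mul(5, 13), Pow(800, -1)) = Mul(65, Rational(1, 800)) = Rational(13, 160)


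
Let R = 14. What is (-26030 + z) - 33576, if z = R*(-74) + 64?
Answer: -60578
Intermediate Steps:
z = -972 (z = 14*(-74) + 64 = -1036 + 64 = -972)
(-26030 + z) - 33576 = (-26030 - 972) - 33576 = -27002 - 33576 = -60578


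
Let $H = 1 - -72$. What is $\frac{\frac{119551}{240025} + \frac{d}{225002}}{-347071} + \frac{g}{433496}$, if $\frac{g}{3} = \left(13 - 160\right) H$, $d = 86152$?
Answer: $- \frac{43103192861399198253}{580387757156175942200} \approx -0.074266$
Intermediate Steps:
$H = 73$ ($H = 1 + 72 = 73$)
$g = -32193$ ($g = 3 \left(13 - 160\right) 73 = 3 \left(\left(-147\right) 73\right) = 3 \left(-10731\right) = -32193$)
$\frac{\frac{119551}{240025} + \frac{d}{225002}}{-347071} + \frac{g}{433496} = \frac{\frac{119551}{240025} + \frac{86152}{225002}}{-347071} - \frac{32193}{433496} = \left(119551 \cdot \frac{1}{240025} + 86152 \cdot \frac{1}{225002}\right) \left(- \frac{1}{347071}\right) - \frac{4599}{61928} = \left(\frac{119551}{240025} + \frac{43076}{112501}\right) \left(- \frac{1}{347071}\right) - \frac{4599}{61928} = \frac{23788923951}{27003052525} \left(- \frac{1}{347071}\right) - \frac{4599}{61928} = - \frac{23788923951}{9371976442904275} - \frac{4599}{61928} = - \frac{43103192861399198253}{580387757156175942200}$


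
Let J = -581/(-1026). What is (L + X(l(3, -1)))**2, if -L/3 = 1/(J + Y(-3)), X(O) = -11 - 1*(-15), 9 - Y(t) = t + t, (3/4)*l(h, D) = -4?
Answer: 3697369636/255072841 ≈ 14.495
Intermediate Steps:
l(h, D) = -16/3 (l(h, D) = (4/3)*(-4) = -16/3)
J = 581/1026 (J = -581*(-1/1026) = 581/1026 ≈ 0.56628)
Y(t) = 9 - 2*t (Y(t) = 9 - (t + t) = 9 - 2*t)
X(O) = 4 (X(O) = -11 + 15 = 4)
L = -3078/15971 (L = -3/(581/1026 + (9 - 2*(-3))) = -3/(581/1026 + (9 + 6)) = -3/(581/1026 + 15) = -3/15971/1026 = -3*1026/15971 = -3078/15971 ≈ -0.19272)
(L + X(l(3, -1)))**2 = (-3078/15971 + 4)**2 = (60806/15971)**2 = 3697369636/255072841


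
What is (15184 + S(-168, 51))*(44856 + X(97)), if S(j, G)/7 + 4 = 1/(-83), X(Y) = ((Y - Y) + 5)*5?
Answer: 56457650021/83 ≈ 6.8021e+8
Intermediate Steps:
X(Y) = 25 (X(Y) = (0 + 5)*5 = 5*5 = 25)
S(j, G) = -2331/83 (S(j, G) = -28 + 7/(-83) = -28 + 7*(-1/83) = -28 - 7/83 = -2331/83)
(15184 + S(-168, 51))*(44856 + X(97)) = (15184 - 2331/83)*(44856 + 25) = (1257941/83)*44881 = 56457650021/83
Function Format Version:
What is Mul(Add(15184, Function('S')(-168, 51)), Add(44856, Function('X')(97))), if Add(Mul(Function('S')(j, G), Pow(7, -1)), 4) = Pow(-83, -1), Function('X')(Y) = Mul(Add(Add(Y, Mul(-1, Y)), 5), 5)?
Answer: Rational(56457650021, 83) ≈ 6.8021e+8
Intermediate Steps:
Function('X')(Y) = 25 (Function('X')(Y) = Mul(Add(0, 5), 5) = Mul(5, 5) = 25)
Function('S')(j, G) = Rational(-2331, 83) (Function('S')(j, G) = Add(-28, Mul(7, Pow(-83, -1))) = Add(-28, Mul(7, Rational(-1, 83))) = Add(-28, Rational(-7, 83)) = Rational(-2331, 83))
Mul(Add(15184, Function('S')(-168, 51)), Add(44856, Function('X')(97))) = Mul(Add(15184, Rational(-2331, 83)), Add(44856, 25)) = Mul(Rational(1257941, 83), 44881) = Rational(56457650021, 83)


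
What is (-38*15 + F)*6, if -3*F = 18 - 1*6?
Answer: -3444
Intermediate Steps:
F = -4 (F = -(18 - 1*6)/3 = -(18 - 6)/3 = -⅓*12 = -4)
(-38*15 + F)*6 = (-38*15 - 4)*6 = (-570 - 4)*6 = -574*6 = -3444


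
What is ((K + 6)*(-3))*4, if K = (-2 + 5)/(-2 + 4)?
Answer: -90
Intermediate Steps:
K = 3/2 ≈ 1.5000
((K + 6)*(-3))*4 = ((3/2 + 6)*(-3))*4 = ((15/2)*(-3))*4 = -45/2*4 = -90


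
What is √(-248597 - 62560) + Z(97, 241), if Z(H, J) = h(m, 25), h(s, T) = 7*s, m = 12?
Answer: 84 + 3*I*√34573 ≈ 84.0 + 557.81*I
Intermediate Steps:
Z(H, J) = 84 (Z(H, J) = 7*12 = 84)
√(-248597 - 62560) + Z(97, 241) = √(-248597 - 62560) + 84 = √(-311157) + 84 = 3*I*√34573 + 84 = 84 + 3*I*√34573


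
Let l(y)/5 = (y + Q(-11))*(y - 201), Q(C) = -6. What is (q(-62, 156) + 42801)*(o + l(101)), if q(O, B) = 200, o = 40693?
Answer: -292707807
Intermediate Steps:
l(y) = 5*(-201 + y)*(-6 + y) (l(y) = 5*((y - 6)*(y - 201)) = 5*((-6 + y)*(-201 + y)) = 5*((-201 + y)*(-6 + y)) = 5*(-201 + y)*(-6 + y))
(q(-62, 156) + 42801)*(o + l(101)) = (200 + 42801)*(40693 + (6030 - 1035*101 + 5*101²)) = 43001*(40693 + (6030 - 104535 + 5*10201)) = 43001*(40693 + (6030 - 104535 + 51005)) = 43001*(40693 - 47500) = 43001*(-6807) = -292707807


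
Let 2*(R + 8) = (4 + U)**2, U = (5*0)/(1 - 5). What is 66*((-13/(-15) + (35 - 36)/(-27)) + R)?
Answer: 2684/45 ≈ 59.644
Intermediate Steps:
U = 0 (U = 0/(-4) = 0*(-1/4) = 0)
R = 0 (R = -8 + (4 + 0)**2/2 = -8 + (1/2)*4**2 = -8 + (1/2)*16 = -8 + 8 = 0)
66*((-13/(-15) + (35 - 36)/(-27)) + R) = 66*((-13/(-15) + (35 - 36)/(-27)) + 0) = 66*((-13*(-1/15) - 1*(-1/27)) + 0) = 66*((13/15 + 1/27) + 0) = 66*(122/135 + 0) = 66*(122/135) = 2684/45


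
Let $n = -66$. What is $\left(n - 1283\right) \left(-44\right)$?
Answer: $59356$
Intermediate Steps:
$\left(n - 1283\right) \left(-44\right) = \left(-66 - 1283\right) \left(-44\right) = \left(-1349\right) \left(-44\right) = 59356$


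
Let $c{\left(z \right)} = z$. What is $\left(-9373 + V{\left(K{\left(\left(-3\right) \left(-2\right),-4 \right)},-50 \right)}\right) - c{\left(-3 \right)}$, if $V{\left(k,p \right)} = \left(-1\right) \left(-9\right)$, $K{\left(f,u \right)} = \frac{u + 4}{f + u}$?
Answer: $-9361$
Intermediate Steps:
$K{\left(f,u \right)} = \frac{4 + u}{f + u}$
$V{\left(k,p \right)} = 9$
$\left(-9373 + V{\left(K{\left(\left(-3\right) \left(-2\right),-4 \right)},-50 \right)}\right) - c{\left(-3 \right)} = \left(-9373 + 9\right) - -3 = -9364 + 3 = -9361$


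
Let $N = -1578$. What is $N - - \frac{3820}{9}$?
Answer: $- \frac{10382}{9} \approx -1153.6$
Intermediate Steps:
$N - - \frac{3820}{9} = -1578 - - \frac{3820}{9} = -1578 + \frac{3820}{9} = - \frac{10382}{9}$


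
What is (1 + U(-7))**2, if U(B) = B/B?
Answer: 4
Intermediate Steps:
U(B) = 1
(1 + U(-7))**2 = (1 + 1)**2 = 2**2 = 4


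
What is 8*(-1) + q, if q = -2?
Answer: -10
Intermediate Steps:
8*(-1) + q = 8*(-1) - 2 = -8 - 2 = -10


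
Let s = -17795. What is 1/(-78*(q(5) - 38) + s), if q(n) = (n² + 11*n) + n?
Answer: -1/21461 ≈ -4.6596e-5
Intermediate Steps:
q(n) = n² + 12*n
1/(-78*(q(5) - 38) + s) = 1/(-78*(5*(12 + 5) - 38) - 17795) = 1/(-78*(5*17 - 38) - 17795) = 1/(-78*(85 - 38) - 17795) = 1/(-78*47 - 17795) = 1/(-3666 - 17795) = 1/(-21461) = -1/21461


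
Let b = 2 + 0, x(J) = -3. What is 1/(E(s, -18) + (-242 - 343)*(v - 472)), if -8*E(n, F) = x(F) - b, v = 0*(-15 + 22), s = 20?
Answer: 8/2208965 ≈ 3.6216e-6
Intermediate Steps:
b = 2
v = 0 (v = 0*7 = 0)
E(n, F) = 5/8 (E(n, F) = -(-3 - 1*2)/8 = -(-3 - 2)/8 = -⅛*(-5) = 5/8)
1/(E(s, -18) + (-242 - 343)*(v - 472)) = 1/(5/8 + (-242 - 343)*(0 - 472)) = 1/(5/8 - 585*(-472)) = 1/(5/8 + 276120) = 1/(2208965/8) = 8/2208965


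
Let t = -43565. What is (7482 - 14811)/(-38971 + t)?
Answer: 2443/27512 ≈ 0.088798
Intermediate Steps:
(7482 - 14811)/(-38971 + t) = (7482 - 14811)/(-38971 - 43565) = -7329/(-82536) = -7329*(-1/82536) = 2443/27512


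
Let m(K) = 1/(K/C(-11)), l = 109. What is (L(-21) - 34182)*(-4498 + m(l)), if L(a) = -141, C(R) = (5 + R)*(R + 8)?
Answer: 16827331272/109 ≈ 1.5438e+8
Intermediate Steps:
C(R) = (5 + R)*(8 + R)
m(K) = 18/K (m(K) = 1/(K/(40 + (-11)**2 + 13*(-11))) = 1/(K/(40 + 121 - 143)) = 1/(K/18) = 18/K)
(L(-21) - 34182)*(-4498 + m(l)) = (-141 - 34182)*(-4498 + 18/109) = -34323*(-4498 + 18*(1/109)) = -34323*(-4498 + 18/109) = -34323*(-490264/109) = 16827331272/109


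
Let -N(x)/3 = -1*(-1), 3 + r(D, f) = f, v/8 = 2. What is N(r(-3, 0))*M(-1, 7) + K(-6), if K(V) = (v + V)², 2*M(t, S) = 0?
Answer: 100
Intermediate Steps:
v = 16 (v = 8*2 = 16)
M(t, S) = 0 (M(t, S) = (½)*0 = 0)
r(D, f) = -3 + f
N(x) = -3 (N(x) = -(-3)*(-1) = -3*1 = -3)
K(V) = (16 + V)²
N(r(-3, 0))*M(-1, 7) + K(-6) = -3*0 + (16 - 6)² = 0 + 10² = 0 + 100 = 100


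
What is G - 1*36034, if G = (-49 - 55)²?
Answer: -25218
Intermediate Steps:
G = 10816 (G = (-104)² = 10816)
G - 1*36034 = 10816 - 1*36034 = 10816 - 36034 = -25218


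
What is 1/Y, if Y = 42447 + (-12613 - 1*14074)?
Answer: 1/15760 ≈ 6.3452e-5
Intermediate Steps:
Y = 15760 (Y = 42447 + (-12613 - 14074) = 42447 - 26687 = 15760)
1/Y = 1/15760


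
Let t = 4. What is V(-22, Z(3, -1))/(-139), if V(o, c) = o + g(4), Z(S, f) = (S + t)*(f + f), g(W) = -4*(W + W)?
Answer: 54/139 ≈ 0.38849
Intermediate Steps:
g(W) = -8*W
Z(S, f) = 2*f*(4 + S) (Z(S, f) = (S + 4)*(f + f) = (4 + S)*(2*f) = 2*f*(4 + S))
V(o, c) = -32 + o (V(o, c) = o - 8*4 = o - 32 = -32 + o)
V(-22, Z(3, -1))/(-139) = (-32 - 22)/(-139) = -54*(-1/139) = 54/139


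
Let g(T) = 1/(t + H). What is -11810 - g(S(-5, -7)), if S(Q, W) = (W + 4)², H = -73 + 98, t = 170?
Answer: -2302951/195 ≈ -11810.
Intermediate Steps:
H = 25
S(Q, W) = (4 + W)²
g(T) = 1/195 (g(T) = 1/(170 + 25) = 1/195)
-11810 - g(S(-5, -7)) = -11810 - 1*1/195 = -11810 - 1/195 = -2302951/195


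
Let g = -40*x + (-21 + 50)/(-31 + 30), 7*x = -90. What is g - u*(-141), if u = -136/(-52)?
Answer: 77719/91 ≈ 854.05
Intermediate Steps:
x = -90/7 (x = (1/7)*(-90) = -90/7 ≈ -12.857)
g = 3397/7 (g = -40*(-90/7) + (-21 + 50)/(-31 + 30) = 3600/7 + 29/(-1) = 3600/7 + 29*(-1) = 3600/7 - 29 = 3397/7 ≈ 485.29)
u = 34/13 (u = -136*(-1/52) = 34/13 ≈ 2.6154)
g - u*(-141) = 3397/7 - 34*(-141)/13 = 3397/7 - 1*(-4794/13) = 3397/7 + 4794/13 = 77719/91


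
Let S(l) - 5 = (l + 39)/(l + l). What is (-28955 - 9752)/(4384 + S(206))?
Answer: -15947284/1808513 ≈ -8.8179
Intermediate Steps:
S(l) = 5 + (39 + l)/(2*l) (S(l) = 5 + (l + 39)/(l + l) = 5 + (39 + l)/((2*l)) = 5 + (39 + l)*(1/(2*l)) = 5 + (39 + l)/(2*l))
(-28955 - 9752)/(4384 + S(206)) = (-28955 - 9752)/(4384 + (½)*(39 + 11*206)/206) = -38707/(4384 + (½)*(1/206)*(39 + 2266)) = -38707/(4384 + (½)*(1/206)*2305) = -38707/(4384 + 2305/412) = -38707/1808513/412 = -38707*412/1808513 = -15947284/1808513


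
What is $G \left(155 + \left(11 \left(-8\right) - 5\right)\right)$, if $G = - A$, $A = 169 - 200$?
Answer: $1922$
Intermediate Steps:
$A = -31$ ($A = 169 - 200 = -31$)
$G = 31$ ($G = \left(-1\right) \left(-31\right) = 31$)
$G \left(155 + \left(11 \left(-8\right) - 5\right)\right) = 31 \left(155 + \left(11 \left(-8\right) - 5\right)\right) = 31 \left(155 - 93\right) = 31 \cdot 62 = 1922$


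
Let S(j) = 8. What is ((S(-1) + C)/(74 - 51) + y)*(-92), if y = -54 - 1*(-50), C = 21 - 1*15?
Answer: 312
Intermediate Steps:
C = 6 (C = 21 - 15 = 6)
y = -4 (y = -54 + 50 = -4)
((S(-1) + C)/(74 - 51) + y)*(-92) = ((8 + 6)/(74 - 51) - 4)*(-92) = (14/23 - 4)*(-92) = -78/23*(-92) = 312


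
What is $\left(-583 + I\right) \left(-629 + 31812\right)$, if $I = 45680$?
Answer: $1406259751$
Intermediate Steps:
$\left(-583 + I\right) \left(-629 + 31812\right) = \left(-583 + 45680\right) \left(-629 + 31812\right) = 45097 \cdot 31183 = 1406259751$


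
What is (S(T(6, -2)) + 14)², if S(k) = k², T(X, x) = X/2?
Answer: 529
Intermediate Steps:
T(X, x) = X/2 (T(X, x) = X*(½) = X/2)
(S(T(6, -2)) + 14)² = (((½)*6)² + 14)² = (3² + 14)² = (9 + 14)² = 23² = 529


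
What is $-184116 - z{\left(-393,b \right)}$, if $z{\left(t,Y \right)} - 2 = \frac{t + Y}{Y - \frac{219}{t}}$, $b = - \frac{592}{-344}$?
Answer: $- \frac{2360582219}{12833} \approx -1.8395 \cdot 10^{5}$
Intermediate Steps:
$b = \frac{74}{43}$ ($b = \left(-592\right) \left(- \frac{1}{344}\right) = \frac{74}{43} \approx 1.7209$)
$z{\left(t,Y \right)} = 2 + \frac{Y + t}{Y - \frac{219}{t}}$ ($z{\left(t,Y \right)} = 2 + \frac{t + Y}{Y - \frac{219}{t}} = 2 + \frac{Y + t}{Y - \frac{219}{t}}$)
$-184116 - z{\left(-393,b \right)} = -184116 - \frac{-438 + \left(-393\right)^{2} + 3 \cdot \frac{74}{43} \left(-393\right)}{-219 + \frac{74}{43} \left(-393\right)} = -184116 - \frac{-438 + 154449 - \frac{87246}{43}}{-219 - \frac{29082}{43}} = -184116 - \frac{1}{- \frac{38499}{43}} \cdot \frac{6535227}{43} = -184116 - \left(- \frac{43}{38499}\right) \frac{6535227}{43} = -184116 - - \frac{2178409}{12833} = -184116 + \frac{2178409}{12833} = - \frac{2360582219}{12833}$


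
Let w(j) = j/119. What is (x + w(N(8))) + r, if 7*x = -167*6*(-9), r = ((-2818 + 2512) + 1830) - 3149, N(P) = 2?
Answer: -40067/119 ≈ -336.70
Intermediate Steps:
w(j) = j/119 (w(j) = j*(1/119) = j/119)
r = -1625 (r = (-306 + 1830) - 3149 = 1524 - 3149 = -1625)
x = 9018/7 (x = (-167*6*(-9))/7 = (-1002*(-9))/7 = (⅐)*9018 = 9018/7 ≈ 1288.3)
(x + w(N(8))) + r = (9018/7 + (1/119)*2) - 1625 = (9018/7 + 2/119) - 1625 = 153308/119 - 1625 = -40067/119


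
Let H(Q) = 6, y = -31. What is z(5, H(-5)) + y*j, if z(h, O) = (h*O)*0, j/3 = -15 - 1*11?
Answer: 2418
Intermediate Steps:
j = -78 (j = 3*(-15 - 1*11) = 3*(-15 - 11) = 3*(-26) = -78)
z(h, O) = 0 (z(h, O) = (O*h)*0 = 0)
z(5, H(-5)) + y*j = 0 - 31*(-78) = 0 + 2418 = 2418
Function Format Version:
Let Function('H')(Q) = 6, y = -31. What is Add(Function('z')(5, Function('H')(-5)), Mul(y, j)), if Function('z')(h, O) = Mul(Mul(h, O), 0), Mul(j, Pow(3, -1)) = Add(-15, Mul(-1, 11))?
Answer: 2418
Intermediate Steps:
j = -78 (j = Mul(3, Add(-15, Mul(-1, 11))) = Mul(3, Add(-15, -11)) = Mul(3, -26) = -78)
Function('z')(h, O) = 0 (Function('z')(h, O) = Mul(Mul(O, h), 0) = 0)
Add(Function('z')(5, Function('H')(-5)), Mul(y, j)) = Add(0, Mul(-31, -78)) = Add(0, 2418) = 2418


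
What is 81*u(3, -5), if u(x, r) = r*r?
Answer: 2025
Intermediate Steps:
u(x, r) = r²
81*u(3, -5) = 81*(-5)² = 81*25 = 2025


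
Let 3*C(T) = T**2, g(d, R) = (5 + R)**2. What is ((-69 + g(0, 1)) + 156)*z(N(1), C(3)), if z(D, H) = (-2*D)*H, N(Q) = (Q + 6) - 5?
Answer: -1476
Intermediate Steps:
N(Q) = 1 + Q (N(Q) = (6 + Q) - 5 = 1 + Q)
C(T) = T**2/3
z(D, H) = -2*D*H
((-69 + g(0, 1)) + 156)*z(N(1), C(3)) = ((-69 + (5 + 1)**2) + 156)*(-2*(1 + 1)*(1/3)*3**2) = ((-69 + 6**2) + 156)*(-2*2*(1/3)*9) = ((-69 + 36) + 156)*(-2*2*3) = (-33 + 156)*(-12) = 123*(-12) = -1476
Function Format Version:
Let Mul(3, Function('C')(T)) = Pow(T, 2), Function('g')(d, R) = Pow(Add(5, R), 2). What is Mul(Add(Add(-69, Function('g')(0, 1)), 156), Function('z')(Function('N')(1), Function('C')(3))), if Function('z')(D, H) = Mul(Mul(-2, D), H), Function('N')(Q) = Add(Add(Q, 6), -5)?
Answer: -1476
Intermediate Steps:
Function('N')(Q) = Add(1, Q) (Function('N')(Q) = Add(Add(6, Q), -5) = Add(1, Q))
Function('C')(T) = Mul(Rational(1, 3), Pow(T, 2))
Function('z')(D, H) = Mul(-2, D, H)
Mul(Add(Add(-69, Function('g')(0, 1)), 156), Function('z')(Function('N')(1), Function('C')(3))) = Mul(Add(Add(-69, Pow(Add(5, 1), 2)), 156), Mul(-2, Add(1, 1), Mul(Rational(1, 3), Pow(3, 2)))) = Mul(Add(Add(-69, Pow(6, 2)), 156), Mul(-2, 2, Mul(Rational(1, 3), 9))) = Mul(Add(Add(-69, 36), 156), Mul(-2, 2, 3)) = Mul(Add(-33, 156), -12) = Mul(123, -12) = -1476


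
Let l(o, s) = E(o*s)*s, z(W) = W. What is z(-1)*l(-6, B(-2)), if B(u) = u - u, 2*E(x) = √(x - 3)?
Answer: 0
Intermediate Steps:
E(x) = √(-3 + x)/2 (E(x) = √(x - 3)/2 = √(-3 + x)/2)
B(u) = 0
l(o, s) = s*√(-3 + o*s)/2 (l(o, s) = (√(-3 + o*s)/2)*s = s*√(-3 + o*s)/2)
z(-1)*l(-6, B(-2)) = -0*√(-3 - 6*0)/2 = -0*√(-3 + 0)/2 = -0*√(-3)/2 = -0*I*√3/2 = -1*0 = 0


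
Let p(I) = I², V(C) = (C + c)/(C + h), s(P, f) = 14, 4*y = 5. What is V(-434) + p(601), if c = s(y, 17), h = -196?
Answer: 1083605/3 ≈ 3.6120e+5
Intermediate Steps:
y = 5/4 (y = (¼)*5 = 5/4 ≈ 1.2500)
c = 14
V(C) = (14 + C)/(-196 + C) (V(C) = (C + 14)/(C - 196) = (14 + C)/(-196 + C))
V(-434) + p(601) = (14 - 434)/(-196 - 434) + 601² = -420/(-630) + 361201 = -1/630*(-420) + 361201 = ⅔ + 361201 = 1083605/3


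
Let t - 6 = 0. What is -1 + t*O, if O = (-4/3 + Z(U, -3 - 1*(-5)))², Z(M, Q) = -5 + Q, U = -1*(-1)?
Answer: 335/3 ≈ 111.67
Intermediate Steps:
t = 6 (t = 6 + 0 = 6)
U = 1
O = 169/9 (O = (-4/3 + (-5 + (-3 - 1*(-5))))² = (-4*⅓ + (-5 + (-3 + 5)))² = (-4/3 + (-5 + 2))² = (-4/3 - 3)² = (-13/3)² = 169/9 ≈ 18.778)
-1 + t*O = -1 + 6*(169/9) = -1 + 338/3 = 335/3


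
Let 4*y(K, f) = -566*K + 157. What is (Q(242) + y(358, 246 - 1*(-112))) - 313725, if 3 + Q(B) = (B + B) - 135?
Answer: -1455987/4 ≈ -3.6400e+5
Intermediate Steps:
y(K, f) = 157/4 - 283*K/2 (y(K, f) = (-566*K + 157)/4 = (157 - 566*K)/4 = 157/4 - 283*K/2)
Q(B) = -138 + 2*B (Q(B) = -3 + ((B + B) - 135) = -3 + (2*B - 135) = -3 + (-135 + 2*B) = -138 + 2*B)
(Q(242) + y(358, 246 - 1*(-112))) - 313725 = ((-138 + 2*242) + (157/4 - 283/2*358)) - 313725 = ((-138 + 484) + (157/4 - 50657)) - 313725 = (346 - 202471/4) - 313725 = -201087/4 - 313725 = -1455987/4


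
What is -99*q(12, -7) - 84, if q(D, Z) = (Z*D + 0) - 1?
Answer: 8331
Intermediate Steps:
q(D, Z) = -1 + D*Z (q(D, Z) = (D*Z + 0) - 1 = D*Z - 1 = -1 + D*Z)
-99*q(12, -7) - 84 = -99*(-1 + 12*(-7)) - 84 = -99*(-1 - 84) - 84 = -99*(-85) - 84 = 8415 - 84 = 8331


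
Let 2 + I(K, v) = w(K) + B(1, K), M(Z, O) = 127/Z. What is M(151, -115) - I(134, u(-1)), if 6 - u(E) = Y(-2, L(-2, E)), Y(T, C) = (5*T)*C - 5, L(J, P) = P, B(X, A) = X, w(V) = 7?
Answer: -779/151 ≈ -5.1589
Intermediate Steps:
Y(T, C) = -5 + 5*C*T (Y(T, C) = 5*C*T - 5 = -5 + 5*C*T)
u(E) = 11 + 10*E (u(E) = 6 - (-5 + 5*E*(-2)) = 6 - (-5 - 10*E) = 6 + (5 + 10*E) = 11 + 10*E)
I(K, v) = 6 (I(K, v) = -2 + (7 + 1) = -2 + 8 = 6)
M(151, -115) - I(134, u(-1)) = 127/151 - 1*6 = 127*(1/151) - 6 = 127/151 - 6 = -779/151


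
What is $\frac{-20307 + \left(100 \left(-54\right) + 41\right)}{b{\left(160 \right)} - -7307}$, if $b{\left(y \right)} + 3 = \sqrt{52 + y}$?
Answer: $- \frac{46866116}{13337051} + \frac{12833 \sqrt{53}}{13337051} \approx -3.507$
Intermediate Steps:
$b{\left(y \right)} = -3 + \sqrt{52 + y}$
$\frac{-20307 + \left(100 \left(-54\right) + 41\right)}{b{\left(160 \right)} - -7307} = \frac{-20307 + \left(100 \left(-54\right) + 41\right)}{\left(-3 + \sqrt{52 + 160}\right) - -7307} = \frac{-20307 + \left(-5400 + 41\right)}{\left(-3 + \sqrt{212}\right) + 7307} = \frac{-20307 - 5359}{\left(-3 + 2 \sqrt{53}\right) + 7307} = - \frac{25666}{7304 + 2 \sqrt{53}}$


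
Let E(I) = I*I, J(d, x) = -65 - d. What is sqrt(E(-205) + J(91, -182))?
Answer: sqrt(41869) ≈ 204.62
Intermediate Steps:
E(I) = I**2
sqrt(E(-205) + J(91, -182)) = sqrt((-205)**2 + (-65 - 1*91)) = sqrt(42025 + (-65 - 91)) = sqrt(42025 - 156) = sqrt(41869)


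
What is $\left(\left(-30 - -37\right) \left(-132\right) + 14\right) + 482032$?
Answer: $481122$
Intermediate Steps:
$\left(\left(-30 - -37\right) \left(-132\right) + 14\right) + 482032 = \left(\left(-30 + 37\right) \left(-132\right) + 14\right) + 482032 = \left(7 \left(-132\right) + 14\right) + 482032 = \left(-924 + 14\right) + 482032 = -910 + 482032 = 481122$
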